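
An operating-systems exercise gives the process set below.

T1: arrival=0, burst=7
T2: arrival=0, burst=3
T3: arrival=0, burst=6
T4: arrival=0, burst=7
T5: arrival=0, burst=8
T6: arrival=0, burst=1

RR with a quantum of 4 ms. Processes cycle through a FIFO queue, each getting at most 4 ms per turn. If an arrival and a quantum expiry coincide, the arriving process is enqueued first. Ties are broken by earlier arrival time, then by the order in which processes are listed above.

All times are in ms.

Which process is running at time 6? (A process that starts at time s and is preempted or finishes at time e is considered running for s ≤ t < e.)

Gantt: | T1 0-4 | T2 4-7 | T3 7-11 | T4 11-15 | T5 15-19 | T6 19-20 | T1 20-23 | T3 23-25 | T4 25-28 | T5 28-32 |
Completion: T1=23  T2=7  T3=25  T4=28  T5=32  T6=20

T2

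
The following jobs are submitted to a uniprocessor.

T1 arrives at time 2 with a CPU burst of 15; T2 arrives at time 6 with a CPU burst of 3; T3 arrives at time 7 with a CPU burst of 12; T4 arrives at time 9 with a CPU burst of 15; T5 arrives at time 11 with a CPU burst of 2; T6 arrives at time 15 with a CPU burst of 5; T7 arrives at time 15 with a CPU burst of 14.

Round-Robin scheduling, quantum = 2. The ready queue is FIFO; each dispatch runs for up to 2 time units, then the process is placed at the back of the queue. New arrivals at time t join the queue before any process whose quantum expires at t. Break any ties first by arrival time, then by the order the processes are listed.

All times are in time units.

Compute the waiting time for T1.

38

Gantt: | idle 0-2 | T1 2-6 | T2 6-8 | T1 8-10 | T3 10-12 | T2 12-13 | T4 13-15 | T1 15-17 | T5 17-19 | T3 19-21 | T6 21-23 | T7 23-25 | T4 25-27 | T1 27-29 | T3 29-31 | T6 31-33 | T7 33-35 | T4 35-37 | T1 37-39 | T3 39-41 | T6 41-42 | T7 42-44 | T4 44-46 | T1 46-48 | T3 48-50 | T7 50-52 | T4 52-54 | T1 54-55 | T3 55-57 | T7 57-59 | T4 59-61 | T7 61-63 | T4 63-65 | T7 65-67 | T4 67-68 |
Completion: T1=55  T2=13  T3=57  T4=68  T5=19  T6=42  T7=67
Waiting(T1) = turnaround − burst = 53 − 15 = 38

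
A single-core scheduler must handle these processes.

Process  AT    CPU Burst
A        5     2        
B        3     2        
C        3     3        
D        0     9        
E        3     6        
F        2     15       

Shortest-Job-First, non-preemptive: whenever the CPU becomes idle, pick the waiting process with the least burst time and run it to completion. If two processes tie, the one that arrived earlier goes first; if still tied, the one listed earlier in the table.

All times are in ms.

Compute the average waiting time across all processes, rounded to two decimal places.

Gantt: | D 0-9 | B 9-11 | A 11-13 | C 13-16 | E 16-22 | F 22-37 |
Completion: A=13  B=11  C=16  D=9  E=22  F=37
Waiting times: A=6, B=6, C=10, D=0, E=13, F=20
Average waiting = (6+6+10+0+13+20) / 6 = 55/6 = 9.17

9.17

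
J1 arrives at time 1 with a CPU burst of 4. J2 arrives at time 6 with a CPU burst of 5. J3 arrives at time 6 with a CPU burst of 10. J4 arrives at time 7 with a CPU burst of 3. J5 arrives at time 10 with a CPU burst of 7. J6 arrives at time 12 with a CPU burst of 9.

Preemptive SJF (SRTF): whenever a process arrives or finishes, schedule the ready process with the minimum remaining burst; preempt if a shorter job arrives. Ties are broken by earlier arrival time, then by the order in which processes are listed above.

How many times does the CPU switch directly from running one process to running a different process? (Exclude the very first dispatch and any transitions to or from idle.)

5

Gantt: | idle 0-1 | J1 1-5 | idle 5-6 | J2 6-7 | J4 7-10 | J2 10-14 | J5 14-21 | J6 21-30 | J3 30-40 |
Completion: J1=5  J2=14  J3=40  J4=10  J5=21  J6=30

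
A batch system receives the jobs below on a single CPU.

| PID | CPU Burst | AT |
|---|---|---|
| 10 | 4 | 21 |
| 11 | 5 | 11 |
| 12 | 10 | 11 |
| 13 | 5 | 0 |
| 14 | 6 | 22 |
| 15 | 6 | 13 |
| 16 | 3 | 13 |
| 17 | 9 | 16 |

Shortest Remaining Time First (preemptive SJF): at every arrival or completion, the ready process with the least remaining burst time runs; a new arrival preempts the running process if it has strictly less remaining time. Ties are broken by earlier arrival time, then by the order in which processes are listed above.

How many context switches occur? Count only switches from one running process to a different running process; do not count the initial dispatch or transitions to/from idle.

6

Timeline: | 13 0-5 | idle 5-11 | 11 11-16 | 16 16-19 | 15 19-25 | 10 25-29 | 14 29-35 | 17 35-44 | 12 44-54 |
Completion: 10=29  11=16  12=54  13=5  14=35  15=25  16=19  17=44
Turnaround (C−A): 10=8  11=5  12=43  13=5  14=13  15=12  16=6  17=28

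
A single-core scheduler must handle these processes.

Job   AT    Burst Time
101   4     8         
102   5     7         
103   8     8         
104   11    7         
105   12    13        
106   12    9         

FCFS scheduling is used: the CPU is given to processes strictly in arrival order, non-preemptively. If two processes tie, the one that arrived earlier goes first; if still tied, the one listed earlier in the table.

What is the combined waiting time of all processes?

91

Gantt: | idle 0-4 | 101 4-12 | 102 12-19 | 103 19-27 | 104 27-34 | 105 34-47 | 106 47-56 |
Completion: 101=12  102=19  103=27  104=34  105=47  106=56
Waiting = turnaround − burst: 101=0, 102=7, 103=11, 104=16, 105=22, 106=35
Total waiting = 0 + 7 + 11 + 16 + 22 + 35 = 91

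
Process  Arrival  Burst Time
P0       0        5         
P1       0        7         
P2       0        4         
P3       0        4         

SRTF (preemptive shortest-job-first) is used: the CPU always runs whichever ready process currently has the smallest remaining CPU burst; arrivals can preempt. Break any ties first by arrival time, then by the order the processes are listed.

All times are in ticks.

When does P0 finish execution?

Timeline: | P2 0-4 | P3 4-8 | P0 8-13 | P1 13-20 |
Completion: P0=13  P1=20  P2=4  P3=8
Turnaround (C−A): P0=13  P1=20  P2=4  P3=8

13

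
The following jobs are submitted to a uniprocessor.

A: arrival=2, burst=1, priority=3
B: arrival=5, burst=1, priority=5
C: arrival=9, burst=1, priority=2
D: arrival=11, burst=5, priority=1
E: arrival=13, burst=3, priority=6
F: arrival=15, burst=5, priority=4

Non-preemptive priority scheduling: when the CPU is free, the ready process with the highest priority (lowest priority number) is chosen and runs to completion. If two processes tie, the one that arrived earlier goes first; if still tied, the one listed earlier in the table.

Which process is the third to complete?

Timeline: | idle 0-2 | A 2-3 | idle 3-5 | B 5-6 | idle 6-9 | C 9-10 | idle 10-11 | D 11-16 | F 16-21 | E 21-24 |
Completion: A=3  B=6  C=10  D=16  E=24  F=21
Turnaround (C−A): A=1  B=1  C=1  D=5  E=11  F=6
Finish order: A → B → C → D → F → E

C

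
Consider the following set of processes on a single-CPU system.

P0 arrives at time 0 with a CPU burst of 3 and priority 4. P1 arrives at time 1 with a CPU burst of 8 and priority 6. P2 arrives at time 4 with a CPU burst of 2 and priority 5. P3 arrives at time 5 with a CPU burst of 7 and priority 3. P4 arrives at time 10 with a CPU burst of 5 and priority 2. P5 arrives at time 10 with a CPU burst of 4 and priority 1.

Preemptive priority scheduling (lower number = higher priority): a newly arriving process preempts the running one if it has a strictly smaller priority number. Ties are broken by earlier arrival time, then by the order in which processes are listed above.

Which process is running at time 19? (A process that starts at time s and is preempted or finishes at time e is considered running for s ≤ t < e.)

P3

Timeline: | P0 0-3 | P1 3-4 | P2 4-5 | P3 5-10 | P5 10-14 | P4 14-19 | P3 19-21 | P2 21-22 | P1 22-29 |
Completion: P0=3  P1=29  P2=22  P3=21  P4=19  P5=14
Turnaround (C−A): P0=3  P1=28  P2=18  P3=16  P4=9  P5=4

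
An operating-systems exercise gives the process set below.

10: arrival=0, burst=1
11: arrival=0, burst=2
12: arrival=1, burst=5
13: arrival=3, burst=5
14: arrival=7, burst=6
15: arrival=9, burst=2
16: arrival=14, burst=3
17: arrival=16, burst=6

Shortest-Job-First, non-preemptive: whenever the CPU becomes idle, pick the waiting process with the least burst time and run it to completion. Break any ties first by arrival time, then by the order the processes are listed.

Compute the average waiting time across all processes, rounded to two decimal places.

Timeline: | 10 0-1 | 11 1-3 | 12 3-8 | 13 8-13 | 15 13-15 | 16 15-18 | 14 18-24 | 17 24-30 |
Completion: 10=1  11=3  12=8  13=13  14=24  15=15  16=18  17=30
Waiting times: 10=0, 11=1, 12=2, 13=5, 14=11, 15=4, 16=1, 17=8
Average waiting = (0+1+2+5+11+4+1+8) / 8 = 32/8 = 4.00

4.00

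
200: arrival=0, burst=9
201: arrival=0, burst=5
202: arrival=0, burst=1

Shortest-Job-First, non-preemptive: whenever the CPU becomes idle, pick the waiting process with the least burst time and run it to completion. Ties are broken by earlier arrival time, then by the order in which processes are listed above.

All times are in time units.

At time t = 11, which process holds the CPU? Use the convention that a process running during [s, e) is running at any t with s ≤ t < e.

200

Gantt: | 202 0-1 | 201 1-6 | 200 6-15 |
Completion: 200=15  201=6  202=1
Turnaround (C−A): 200=15  201=6  202=1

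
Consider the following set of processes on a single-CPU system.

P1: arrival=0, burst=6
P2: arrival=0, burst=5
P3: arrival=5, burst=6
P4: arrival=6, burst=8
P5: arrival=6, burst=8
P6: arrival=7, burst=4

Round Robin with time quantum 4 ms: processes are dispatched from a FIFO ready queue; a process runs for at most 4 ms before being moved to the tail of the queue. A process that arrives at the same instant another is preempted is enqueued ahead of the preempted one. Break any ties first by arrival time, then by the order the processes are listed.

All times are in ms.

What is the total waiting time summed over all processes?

101

Gantt: | P1 0-4 | P2 4-8 | P1 8-10 | P3 10-14 | P4 14-18 | P5 18-22 | P6 22-26 | P2 26-27 | P3 27-29 | P4 29-33 | P5 33-37 |
Completion: P1=10  P2=27  P3=29  P4=33  P5=37  P6=26
Turnaround (C−A): P1=10  P2=27  P3=24  P4=27  P5=31  P6=19
Waiting = turnaround − burst: P1=4, P2=22, P3=18, P4=19, P5=23, P6=15
Total waiting = 4 + 22 + 18 + 19 + 23 + 15 = 101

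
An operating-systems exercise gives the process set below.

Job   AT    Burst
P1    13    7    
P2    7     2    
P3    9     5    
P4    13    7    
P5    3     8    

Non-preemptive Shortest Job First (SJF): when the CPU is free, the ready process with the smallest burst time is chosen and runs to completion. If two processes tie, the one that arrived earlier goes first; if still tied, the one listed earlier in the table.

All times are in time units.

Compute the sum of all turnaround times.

54

Timeline: | idle 0-3 | P5 3-11 | P2 11-13 | P3 13-18 | P1 18-25 | P4 25-32 |
Completion: P1=25  P2=13  P3=18  P4=32  P5=11
Turnaround (C−A): P1=12  P2=6  P3=9  P4=19  P5=8
Turnaround = completion − arrival: P1=12, P2=6, P3=9, P4=19, P5=8
Total turnaround = 12 + 6 + 9 + 19 + 8 = 54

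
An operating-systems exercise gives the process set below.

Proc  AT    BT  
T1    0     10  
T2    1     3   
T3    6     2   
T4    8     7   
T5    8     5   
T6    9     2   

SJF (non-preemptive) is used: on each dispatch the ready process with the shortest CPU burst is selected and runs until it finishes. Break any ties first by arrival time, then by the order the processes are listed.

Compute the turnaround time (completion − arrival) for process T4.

Schedule: | T1 0-10 | T3 10-12 | T6 12-14 | T2 14-17 | T5 17-22 | T4 22-29 |
Completion: T1=10  T2=17  T3=12  T4=29  T5=22  T6=14
Turnaround (C−A): T1=10  T2=16  T3=6  T4=21  T5=14  T6=5
Turnaround(T4) = completion − arrival = 29 − 8 = 21

21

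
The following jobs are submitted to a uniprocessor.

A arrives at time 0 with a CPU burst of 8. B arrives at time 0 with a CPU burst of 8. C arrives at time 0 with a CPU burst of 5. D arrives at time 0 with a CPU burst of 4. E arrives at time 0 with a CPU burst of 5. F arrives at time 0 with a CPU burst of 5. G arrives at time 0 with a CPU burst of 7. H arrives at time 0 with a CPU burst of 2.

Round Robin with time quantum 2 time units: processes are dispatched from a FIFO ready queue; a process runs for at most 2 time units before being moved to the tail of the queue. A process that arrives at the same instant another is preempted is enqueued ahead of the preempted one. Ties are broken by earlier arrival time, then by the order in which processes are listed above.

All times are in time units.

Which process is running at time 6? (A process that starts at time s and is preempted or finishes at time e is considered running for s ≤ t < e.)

D

Schedule: | A 0-2 | B 2-4 | C 4-6 | D 6-8 | E 8-10 | F 10-12 | G 12-14 | H 14-16 | A 16-18 | B 18-20 | C 20-22 | D 22-24 | E 24-26 | F 26-28 | G 28-30 | A 30-32 | B 32-34 | C 34-35 | E 35-36 | F 36-37 | G 37-39 | A 39-41 | B 41-43 | G 43-44 |
Completion: A=41  B=43  C=35  D=24  E=36  F=37  G=44  H=16
Turnaround (C−A): A=41  B=43  C=35  D=24  E=36  F=37  G=44  H=16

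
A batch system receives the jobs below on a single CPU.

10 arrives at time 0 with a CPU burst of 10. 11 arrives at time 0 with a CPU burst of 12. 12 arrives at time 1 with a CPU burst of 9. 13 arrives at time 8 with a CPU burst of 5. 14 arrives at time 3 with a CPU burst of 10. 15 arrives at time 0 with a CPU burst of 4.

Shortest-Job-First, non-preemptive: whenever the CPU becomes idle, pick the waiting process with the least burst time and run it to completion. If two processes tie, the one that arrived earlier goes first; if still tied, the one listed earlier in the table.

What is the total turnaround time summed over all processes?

Timeline: | 15 0-4 | 12 4-13 | 13 13-18 | 10 18-28 | 14 28-38 | 11 38-50 |
Completion: 10=28  11=50  12=13  13=18  14=38  15=4
Turnaround = completion − arrival: 10=28, 11=50, 12=12, 13=10, 14=35, 15=4
Total turnaround = 28 + 50 + 12 + 10 + 35 + 4 = 139

139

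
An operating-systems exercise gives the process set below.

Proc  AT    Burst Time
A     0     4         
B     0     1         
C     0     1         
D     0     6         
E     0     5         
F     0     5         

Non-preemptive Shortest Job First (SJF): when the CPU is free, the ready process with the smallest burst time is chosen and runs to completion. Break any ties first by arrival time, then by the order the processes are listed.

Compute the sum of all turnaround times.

58

Timeline: | B 0-1 | C 1-2 | A 2-6 | E 6-11 | F 11-16 | D 16-22 |
Completion: A=6  B=1  C=2  D=22  E=11  F=16
Turnaround = completion − arrival: A=6, B=1, C=2, D=22, E=11, F=16
Total turnaround = 6 + 1 + 2 + 22 + 11 + 16 = 58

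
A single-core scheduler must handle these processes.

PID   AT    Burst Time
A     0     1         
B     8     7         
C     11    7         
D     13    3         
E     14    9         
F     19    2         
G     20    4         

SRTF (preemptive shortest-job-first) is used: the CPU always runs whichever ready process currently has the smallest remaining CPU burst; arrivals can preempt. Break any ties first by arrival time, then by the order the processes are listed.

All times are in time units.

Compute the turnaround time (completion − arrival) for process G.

Timeline: | A 0-1 | idle 1-8 | B 8-15 | D 15-18 | C 18-19 | F 19-21 | G 21-25 | C 25-31 | E 31-40 |
Completion: A=1  B=15  C=31  D=18  E=40  F=21  G=25
Turnaround(G) = completion − arrival = 25 − 20 = 5

5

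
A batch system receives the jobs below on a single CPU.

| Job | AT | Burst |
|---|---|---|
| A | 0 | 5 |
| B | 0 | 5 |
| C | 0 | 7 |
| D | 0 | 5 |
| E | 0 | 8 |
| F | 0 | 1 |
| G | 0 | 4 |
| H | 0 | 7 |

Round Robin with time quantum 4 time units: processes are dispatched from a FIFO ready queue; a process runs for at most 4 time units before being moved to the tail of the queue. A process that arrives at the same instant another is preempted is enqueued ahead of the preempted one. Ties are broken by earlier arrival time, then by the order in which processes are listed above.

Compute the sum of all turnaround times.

Gantt: | A 0-4 | B 4-8 | C 8-12 | D 12-16 | E 16-20 | F 20-21 | G 21-25 | H 25-29 | A 29-30 | B 30-31 | C 31-34 | D 34-35 | E 35-39 | H 39-42 |
Completion: A=30  B=31  C=34  D=35  E=39  F=21  G=25  H=42
Turnaround = completion − arrival: A=30, B=31, C=34, D=35, E=39, F=21, G=25, H=42
Total turnaround = 30 + 31 + 34 + 35 + 39 + 21 + 25 + 42 = 257

257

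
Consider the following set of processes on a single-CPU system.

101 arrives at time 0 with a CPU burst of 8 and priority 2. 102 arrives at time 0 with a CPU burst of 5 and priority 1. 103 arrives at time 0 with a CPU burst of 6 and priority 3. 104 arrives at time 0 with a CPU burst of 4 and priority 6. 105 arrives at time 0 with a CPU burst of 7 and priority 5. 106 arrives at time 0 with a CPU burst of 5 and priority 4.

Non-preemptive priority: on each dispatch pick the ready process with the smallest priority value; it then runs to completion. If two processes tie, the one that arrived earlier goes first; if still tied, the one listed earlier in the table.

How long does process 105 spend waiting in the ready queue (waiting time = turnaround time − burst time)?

24

Gantt: | 102 0-5 | 101 5-13 | 103 13-19 | 106 19-24 | 105 24-31 | 104 31-35 |
Completion: 101=13  102=5  103=19  104=35  105=31  106=24
Turnaround (C−A): 101=13  102=5  103=19  104=35  105=31  106=24
Waiting(105) = turnaround − burst = 31 − 7 = 24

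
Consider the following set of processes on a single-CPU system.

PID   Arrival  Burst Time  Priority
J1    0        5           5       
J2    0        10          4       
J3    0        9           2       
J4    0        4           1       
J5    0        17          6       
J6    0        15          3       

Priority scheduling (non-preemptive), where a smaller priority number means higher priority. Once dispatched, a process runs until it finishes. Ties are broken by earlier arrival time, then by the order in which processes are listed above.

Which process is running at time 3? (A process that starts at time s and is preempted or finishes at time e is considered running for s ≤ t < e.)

J4

Schedule: | J4 0-4 | J3 4-13 | J6 13-28 | J2 28-38 | J1 38-43 | J5 43-60 |
Completion: J1=43  J2=38  J3=13  J4=4  J5=60  J6=28
Turnaround (C−A): J1=43  J2=38  J3=13  J4=4  J5=60  J6=28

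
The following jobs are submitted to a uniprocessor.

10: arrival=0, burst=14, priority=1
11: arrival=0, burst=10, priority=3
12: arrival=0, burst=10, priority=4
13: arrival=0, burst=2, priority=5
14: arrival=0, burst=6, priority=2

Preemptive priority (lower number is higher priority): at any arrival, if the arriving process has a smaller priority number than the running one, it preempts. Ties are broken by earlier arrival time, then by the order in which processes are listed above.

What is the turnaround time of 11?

30

Gantt: | 10 0-14 | 14 14-20 | 11 20-30 | 12 30-40 | 13 40-42 |
Completion: 10=14  11=30  12=40  13=42  14=20
Turnaround (C−A): 10=14  11=30  12=40  13=42  14=20
Turnaround(11) = completion − arrival = 30 − 0 = 30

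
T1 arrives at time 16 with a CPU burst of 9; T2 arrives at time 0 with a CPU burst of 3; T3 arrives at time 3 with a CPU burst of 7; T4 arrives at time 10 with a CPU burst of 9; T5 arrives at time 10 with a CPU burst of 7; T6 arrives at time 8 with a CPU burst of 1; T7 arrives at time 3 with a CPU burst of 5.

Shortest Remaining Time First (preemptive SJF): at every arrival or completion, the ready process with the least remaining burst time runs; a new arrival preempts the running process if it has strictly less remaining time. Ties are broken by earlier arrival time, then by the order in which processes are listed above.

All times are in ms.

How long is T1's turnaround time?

Schedule: | T2 0-3 | T7 3-8 | T6 8-9 | T3 9-16 | T5 16-23 | T4 23-32 | T1 32-41 |
Completion: T1=41  T2=3  T3=16  T4=32  T5=23  T6=9  T7=8
Turnaround(T1) = completion − arrival = 41 − 16 = 25

25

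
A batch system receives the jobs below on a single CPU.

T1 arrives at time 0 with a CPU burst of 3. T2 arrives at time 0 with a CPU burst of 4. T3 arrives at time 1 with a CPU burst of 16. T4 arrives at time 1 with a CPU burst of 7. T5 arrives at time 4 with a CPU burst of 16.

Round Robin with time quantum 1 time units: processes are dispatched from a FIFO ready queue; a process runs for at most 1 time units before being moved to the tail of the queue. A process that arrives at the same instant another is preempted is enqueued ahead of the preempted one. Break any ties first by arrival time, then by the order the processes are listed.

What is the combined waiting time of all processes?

Timeline: | T1 0-1 | T2 1-2 | T3 2-3 | T4 3-4 | T1 4-5 | T2 5-6 | T3 6-7 | T5 7-8 | T4 8-9 | T1 9-10 | T2 10-11 | T3 11-12 | T5 12-13 | T4 13-14 | T2 14-15 | T3 15-16 | T5 16-17 | T4 17-18 | T3 18-19 | T5 19-20 | T4 20-21 | T3 21-22 | T5 22-23 | T4 23-24 | T3 24-25 | T5 25-26 | T4 26-27 | T3 27-28 | T5 28-29 | T3 29-30 | T5 30-31 | T3 31-32 | T5 32-33 | T3 33-34 | T5 34-35 | T3 35-36 | T5 36-37 | T3 37-38 | T5 38-39 | T3 39-40 | T5 40-41 | T3 41-42 | T5 42-43 | T3 43-44 | T5 44-46 |
Completion: T1=10  T2=15  T3=44  T4=27  T5=46
Turnaround (C−A): T1=10  T2=15  T3=43  T4=26  T5=42
Waiting = turnaround − burst: T1=7, T2=11, T3=27, T4=19, T5=26
Total waiting = 7 + 11 + 27 + 19 + 26 = 90

90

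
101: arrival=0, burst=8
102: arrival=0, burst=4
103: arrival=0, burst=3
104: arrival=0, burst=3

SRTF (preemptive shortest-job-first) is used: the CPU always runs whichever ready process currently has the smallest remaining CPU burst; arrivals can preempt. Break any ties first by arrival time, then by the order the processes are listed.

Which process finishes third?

102

Timeline: | 103 0-3 | 104 3-6 | 102 6-10 | 101 10-18 |
Completion: 101=18  102=10  103=3  104=6
Turnaround (C−A): 101=18  102=10  103=3  104=6
Finish order: 103 → 104 → 102 → 101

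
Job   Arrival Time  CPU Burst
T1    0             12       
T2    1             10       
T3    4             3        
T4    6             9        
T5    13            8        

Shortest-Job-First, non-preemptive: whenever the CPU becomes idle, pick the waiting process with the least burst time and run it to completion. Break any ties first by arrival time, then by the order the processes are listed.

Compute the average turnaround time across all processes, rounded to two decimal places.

20.00

Gantt: | T1 0-12 | T3 12-15 | T5 15-23 | T4 23-32 | T2 32-42 |
Completion: T1=12  T2=42  T3=15  T4=32  T5=23
Turnaround times: T1=12, T2=41, T3=11, T4=26, T5=10
Average turnaround = (12+41+11+26+10) / 5 = 100/5 = 20.00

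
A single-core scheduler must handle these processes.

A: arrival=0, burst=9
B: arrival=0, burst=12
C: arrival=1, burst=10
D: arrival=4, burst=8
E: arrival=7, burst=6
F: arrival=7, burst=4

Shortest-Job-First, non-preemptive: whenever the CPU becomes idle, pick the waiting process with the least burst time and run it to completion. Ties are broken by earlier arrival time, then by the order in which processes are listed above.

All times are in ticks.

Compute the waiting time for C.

Timeline: | A 0-9 | F 9-13 | E 13-19 | D 19-27 | C 27-37 | B 37-49 |
Completion: A=9  B=49  C=37  D=27  E=19  F=13
Waiting(C) = turnaround − burst = 36 − 10 = 26

26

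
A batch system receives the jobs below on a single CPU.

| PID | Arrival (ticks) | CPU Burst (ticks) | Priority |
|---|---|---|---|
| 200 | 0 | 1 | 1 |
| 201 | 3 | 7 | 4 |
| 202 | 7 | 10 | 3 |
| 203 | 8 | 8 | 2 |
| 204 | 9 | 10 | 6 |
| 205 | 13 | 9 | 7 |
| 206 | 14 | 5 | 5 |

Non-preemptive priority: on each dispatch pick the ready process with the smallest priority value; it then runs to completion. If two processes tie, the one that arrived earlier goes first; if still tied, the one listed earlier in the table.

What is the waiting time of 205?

30

Gantt: | 200 0-1 | idle 1-3 | 201 3-10 | 203 10-18 | 202 18-28 | 206 28-33 | 204 33-43 | 205 43-52 |
Completion: 200=1  201=10  202=28  203=18  204=43  205=52  206=33
Turnaround (C−A): 200=1  201=7  202=21  203=10  204=34  205=39  206=19
Waiting(205) = turnaround − burst = 39 − 9 = 30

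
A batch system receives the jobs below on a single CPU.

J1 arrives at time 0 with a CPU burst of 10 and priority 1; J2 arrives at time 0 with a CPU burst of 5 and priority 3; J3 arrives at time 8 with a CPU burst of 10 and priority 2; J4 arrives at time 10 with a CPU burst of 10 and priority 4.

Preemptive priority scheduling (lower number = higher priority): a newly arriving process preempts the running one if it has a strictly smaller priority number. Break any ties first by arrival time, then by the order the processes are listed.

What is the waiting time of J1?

Timeline: | J1 0-10 | J3 10-20 | J2 20-25 | J4 25-35 |
Completion: J1=10  J2=25  J3=20  J4=35
Turnaround (C−A): J1=10  J2=25  J3=12  J4=25
Waiting(J1) = turnaround − burst = 10 − 10 = 0

0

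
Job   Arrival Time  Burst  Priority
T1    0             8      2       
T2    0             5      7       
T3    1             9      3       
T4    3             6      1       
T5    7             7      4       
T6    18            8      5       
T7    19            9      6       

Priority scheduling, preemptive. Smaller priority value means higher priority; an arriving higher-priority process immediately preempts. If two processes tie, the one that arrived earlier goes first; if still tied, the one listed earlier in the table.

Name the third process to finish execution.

T3

Schedule: | T1 0-3 | T4 3-9 | T1 9-14 | T3 14-23 | T5 23-30 | T6 30-38 | T7 38-47 | T2 47-52 |
Completion: T1=14  T2=52  T3=23  T4=9  T5=30  T6=38  T7=47
Finish order: T4 → T1 → T3 → T5 → T6 → T7 → T2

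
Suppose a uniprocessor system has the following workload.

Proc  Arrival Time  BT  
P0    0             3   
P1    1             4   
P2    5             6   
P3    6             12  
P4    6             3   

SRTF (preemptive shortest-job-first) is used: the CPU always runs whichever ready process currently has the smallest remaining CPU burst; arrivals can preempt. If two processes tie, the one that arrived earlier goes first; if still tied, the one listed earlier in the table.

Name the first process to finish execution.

Gantt: | P0 0-3 | P1 3-7 | P4 7-10 | P2 10-16 | P3 16-28 |
Completion: P0=3  P1=7  P2=16  P3=28  P4=10
Turnaround (C−A): P0=3  P1=6  P2=11  P3=22  P4=4
Finish order: P0 → P1 → P4 → P2 → P3

P0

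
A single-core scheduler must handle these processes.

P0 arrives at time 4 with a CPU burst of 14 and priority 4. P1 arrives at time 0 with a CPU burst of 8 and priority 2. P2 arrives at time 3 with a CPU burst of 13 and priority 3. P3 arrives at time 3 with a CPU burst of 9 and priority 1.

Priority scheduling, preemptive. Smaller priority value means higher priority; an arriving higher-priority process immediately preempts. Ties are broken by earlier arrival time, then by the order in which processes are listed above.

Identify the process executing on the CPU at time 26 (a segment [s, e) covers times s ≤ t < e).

P2

Schedule: | P1 0-3 | P3 3-12 | P1 12-17 | P2 17-30 | P0 30-44 |
Completion: P0=44  P1=17  P2=30  P3=12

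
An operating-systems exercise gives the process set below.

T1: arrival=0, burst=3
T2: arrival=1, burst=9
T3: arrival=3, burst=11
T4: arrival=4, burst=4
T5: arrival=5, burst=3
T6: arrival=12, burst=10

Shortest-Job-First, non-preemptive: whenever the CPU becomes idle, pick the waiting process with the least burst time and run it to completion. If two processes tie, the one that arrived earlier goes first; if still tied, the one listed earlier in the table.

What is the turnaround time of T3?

Schedule: | T1 0-3 | T2 3-12 | T5 12-15 | T4 15-19 | T6 19-29 | T3 29-40 |
Completion: T1=3  T2=12  T3=40  T4=19  T5=15  T6=29
Turnaround (C−A): T1=3  T2=11  T3=37  T4=15  T5=10  T6=17
Turnaround(T3) = completion − arrival = 40 − 3 = 37

37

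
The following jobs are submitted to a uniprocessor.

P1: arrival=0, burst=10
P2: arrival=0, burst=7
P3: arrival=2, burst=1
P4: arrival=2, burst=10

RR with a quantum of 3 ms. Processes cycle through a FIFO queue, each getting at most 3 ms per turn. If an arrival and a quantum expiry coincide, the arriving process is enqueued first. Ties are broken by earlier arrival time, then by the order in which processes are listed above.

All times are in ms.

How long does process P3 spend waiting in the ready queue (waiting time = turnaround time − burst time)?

4

Schedule: | P1 0-3 | P2 3-6 | P3 6-7 | P4 7-10 | P1 10-13 | P2 13-16 | P4 16-19 | P1 19-22 | P2 22-23 | P4 23-26 | P1 26-27 | P4 27-28 |
Completion: P1=27  P2=23  P3=7  P4=28
Turnaround (C−A): P1=27  P2=23  P3=5  P4=26
Waiting(P3) = turnaround − burst = 5 − 1 = 4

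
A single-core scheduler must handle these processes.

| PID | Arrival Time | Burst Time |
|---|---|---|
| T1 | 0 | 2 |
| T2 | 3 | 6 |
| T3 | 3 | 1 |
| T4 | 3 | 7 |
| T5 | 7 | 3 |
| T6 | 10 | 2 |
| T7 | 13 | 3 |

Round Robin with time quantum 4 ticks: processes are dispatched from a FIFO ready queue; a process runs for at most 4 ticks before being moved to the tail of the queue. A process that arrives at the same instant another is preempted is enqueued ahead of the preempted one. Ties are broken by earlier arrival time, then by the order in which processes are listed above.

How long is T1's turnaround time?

Timeline: | T1 0-2 | idle 2-3 | T2 3-7 | T3 7-8 | T4 8-12 | T5 12-15 | T2 15-17 | T6 17-19 | T4 19-22 | T7 22-25 |
Completion: T1=2  T2=17  T3=8  T4=22  T5=15  T6=19  T7=25
Turnaround (C−A): T1=2  T2=14  T3=5  T4=19  T5=8  T6=9  T7=12
Turnaround(T1) = completion − arrival = 2 − 0 = 2

2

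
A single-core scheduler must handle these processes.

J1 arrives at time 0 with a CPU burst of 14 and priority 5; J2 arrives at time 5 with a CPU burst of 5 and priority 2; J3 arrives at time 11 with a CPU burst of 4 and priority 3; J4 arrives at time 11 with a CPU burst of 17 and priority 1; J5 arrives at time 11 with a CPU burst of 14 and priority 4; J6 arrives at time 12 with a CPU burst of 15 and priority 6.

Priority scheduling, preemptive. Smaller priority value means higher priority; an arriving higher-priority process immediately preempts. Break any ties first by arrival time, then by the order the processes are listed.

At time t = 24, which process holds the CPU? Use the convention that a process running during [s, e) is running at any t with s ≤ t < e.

Gantt: | J1 0-5 | J2 5-10 | J1 10-11 | J4 11-28 | J3 28-32 | J5 32-46 | J1 46-54 | J6 54-69 |
Completion: J1=54  J2=10  J3=32  J4=28  J5=46  J6=69
Turnaround (C−A): J1=54  J2=5  J3=21  J4=17  J5=35  J6=57

J4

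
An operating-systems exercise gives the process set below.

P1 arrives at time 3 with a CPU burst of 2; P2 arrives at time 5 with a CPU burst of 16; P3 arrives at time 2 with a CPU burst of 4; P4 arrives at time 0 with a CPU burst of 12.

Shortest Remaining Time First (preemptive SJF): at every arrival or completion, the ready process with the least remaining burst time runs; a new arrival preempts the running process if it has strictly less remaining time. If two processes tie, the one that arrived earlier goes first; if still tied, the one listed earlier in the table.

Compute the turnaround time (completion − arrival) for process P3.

6

Gantt: | P4 0-2 | P3 2-3 | P1 3-5 | P3 5-8 | P4 8-18 | P2 18-34 |
Completion: P1=5  P2=34  P3=8  P4=18
Turnaround(P3) = completion − arrival = 8 − 2 = 6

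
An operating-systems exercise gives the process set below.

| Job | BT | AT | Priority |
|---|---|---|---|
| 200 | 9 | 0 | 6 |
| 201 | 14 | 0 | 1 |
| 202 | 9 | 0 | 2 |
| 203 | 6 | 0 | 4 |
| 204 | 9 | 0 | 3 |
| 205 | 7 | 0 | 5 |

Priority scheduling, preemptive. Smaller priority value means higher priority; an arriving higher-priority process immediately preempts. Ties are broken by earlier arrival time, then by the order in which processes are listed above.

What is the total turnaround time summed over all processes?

206

Timeline: | 201 0-14 | 202 14-23 | 204 23-32 | 203 32-38 | 205 38-45 | 200 45-54 |
Completion: 200=54  201=14  202=23  203=38  204=32  205=45
Turnaround = completion − arrival: 200=54, 201=14, 202=23, 203=38, 204=32, 205=45
Total turnaround = 54 + 14 + 23 + 38 + 32 + 45 = 206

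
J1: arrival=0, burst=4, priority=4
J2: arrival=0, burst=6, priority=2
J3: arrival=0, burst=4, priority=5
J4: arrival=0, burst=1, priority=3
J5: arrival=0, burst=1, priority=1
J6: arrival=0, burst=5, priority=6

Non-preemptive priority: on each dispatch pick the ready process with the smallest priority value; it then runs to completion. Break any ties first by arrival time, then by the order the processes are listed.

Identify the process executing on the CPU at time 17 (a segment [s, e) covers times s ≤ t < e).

Schedule: | J5 0-1 | J2 1-7 | J4 7-8 | J1 8-12 | J3 12-16 | J6 16-21 |
Completion: J1=12  J2=7  J3=16  J4=8  J5=1  J6=21
Turnaround (C−A): J1=12  J2=7  J3=16  J4=8  J5=1  J6=21

J6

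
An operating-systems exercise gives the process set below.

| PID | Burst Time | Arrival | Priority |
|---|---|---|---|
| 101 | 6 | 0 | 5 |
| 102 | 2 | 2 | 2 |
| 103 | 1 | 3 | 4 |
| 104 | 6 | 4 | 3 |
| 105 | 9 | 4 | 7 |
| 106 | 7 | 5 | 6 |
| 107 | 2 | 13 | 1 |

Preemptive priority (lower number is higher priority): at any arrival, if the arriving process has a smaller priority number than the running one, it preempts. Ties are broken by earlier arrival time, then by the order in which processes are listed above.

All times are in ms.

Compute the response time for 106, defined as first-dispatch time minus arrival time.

12

Gantt: | 101 0-2 | 102 2-4 | 104 4-10 | 103 10-11 | 101 11-13 | 107 13-15 | 101 15-17 | 106 17-24 | 105 24-33 |
Completion: 101=17  102=4  103=11  104=10  105=33  106=24  107=15
Turnaround (C−A): 101=17  102=2  103=8  104=6  105=29  106=19  107=2
Response(106) = first start − arrival = 17 − 5 = 12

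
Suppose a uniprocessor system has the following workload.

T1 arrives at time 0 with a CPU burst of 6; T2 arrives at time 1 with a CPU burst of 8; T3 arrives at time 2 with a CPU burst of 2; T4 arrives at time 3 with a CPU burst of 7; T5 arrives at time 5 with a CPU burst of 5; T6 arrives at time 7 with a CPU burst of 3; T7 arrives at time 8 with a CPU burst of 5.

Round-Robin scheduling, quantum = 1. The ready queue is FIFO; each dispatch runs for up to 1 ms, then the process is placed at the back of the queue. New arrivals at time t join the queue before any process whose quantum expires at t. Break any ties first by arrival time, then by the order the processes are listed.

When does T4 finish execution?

Schedule: | T1 0-1 | T2 1-2 | T1 2-3 | T3 3-4 | T2 4-5 | T4 5-6 | T1 6-7 | T3 7-8 | T5 8-9 | T2 9-10 | T4 10-11 | T6 11-12 | T1 12-13 | T7 13-14 | T5 14-15 | T2 15-16 | T4 16-17 | T6 17-18 | T1 18-19 | T7 19-20 | T5 20-21 | T2 21-22 | T4 22-23 | T6 23-24 | T1 24-25 | T7 25-26 | T5 26-27 | T2 27-28 | T4 28-29 | T7 29-30 | T5 30-31 | T2 31-32 | T4 32-33 | T7 33-34 | T2 34-35 | T4 35-36 |
Completion: T1=25  T2=35  T3=8  T4=36  T5=31  T6=24  T7=34

36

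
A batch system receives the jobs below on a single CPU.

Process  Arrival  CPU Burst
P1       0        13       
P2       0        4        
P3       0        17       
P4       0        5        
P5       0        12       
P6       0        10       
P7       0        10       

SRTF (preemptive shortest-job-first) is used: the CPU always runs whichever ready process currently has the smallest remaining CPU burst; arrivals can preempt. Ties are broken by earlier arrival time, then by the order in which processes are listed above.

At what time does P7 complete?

29

Timeline: | P2 0-4 | P4 4-9 | P6 9-19 | P7 19-29 | P5 29-41 | P1 41-54 | P3 54-71 |
Completion: P1=54  P2=4  P3=71  P4=9  P5=41  P6=19  P7=29
Turnaround (C−A): P1=54  P2=4  P3=71  P4=9  P5=41  P6=19  P7=29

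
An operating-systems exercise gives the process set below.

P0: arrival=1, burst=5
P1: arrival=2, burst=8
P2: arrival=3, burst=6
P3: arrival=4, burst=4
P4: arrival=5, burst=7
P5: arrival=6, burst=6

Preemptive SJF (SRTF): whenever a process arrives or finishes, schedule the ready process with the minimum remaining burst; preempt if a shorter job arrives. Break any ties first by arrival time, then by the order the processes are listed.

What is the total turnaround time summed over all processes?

Schedule: | idle 0-1 | P0 1-6 | P3 6-10 | P2 10-16 | P5 16-22 | P4 22-29 | P1 29-37 |
Completion: P0=6  P1=37  P2=16  P3=10  P4=29  P5=22
Turnaround (C−A): P0=5  P1=35  P2=13  P3=6  P4=24  P5=16
Turnaround = completion − arrival: P0=5, P1=35, P2=13, P3=6, P4=24, P5=16
Total turnaround = 5 + 35 + 13 + 6 + 24 + 16 = 99

99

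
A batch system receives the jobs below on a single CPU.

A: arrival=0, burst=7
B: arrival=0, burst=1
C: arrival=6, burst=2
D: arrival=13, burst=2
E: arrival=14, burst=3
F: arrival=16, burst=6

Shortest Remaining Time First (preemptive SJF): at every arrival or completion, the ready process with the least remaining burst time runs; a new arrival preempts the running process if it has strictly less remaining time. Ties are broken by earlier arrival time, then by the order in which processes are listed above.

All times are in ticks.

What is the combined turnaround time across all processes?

27

Schedule: | B 0-1 | A 1-8 | C 8-10 | idle 10-13 | D 13-15 | E 15-18 | F 18-24 |
Completion: A=8  B=1  C=10  D=15  E=18  F=24
Turnaround (C−A): A=8  B=1  C=4  D=2  E=4  F=8
Turnaround = completion − arrival: A=8, B=1, C=4, D=2, E=4, F=8
Total turnaround = 8 + 1 + 4 + 2 + 4 + 8 = 27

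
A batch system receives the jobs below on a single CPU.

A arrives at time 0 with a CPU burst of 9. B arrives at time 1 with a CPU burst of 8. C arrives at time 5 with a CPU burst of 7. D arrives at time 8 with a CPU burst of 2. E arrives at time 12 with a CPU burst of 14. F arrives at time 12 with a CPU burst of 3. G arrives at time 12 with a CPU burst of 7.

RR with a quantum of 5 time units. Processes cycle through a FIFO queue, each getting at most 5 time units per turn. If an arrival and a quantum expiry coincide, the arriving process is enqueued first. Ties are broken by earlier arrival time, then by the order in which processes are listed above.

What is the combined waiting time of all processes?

131

Gantt: | A 0-5 | B 5-10 | C 10-15 | A 15-19 | D 19-21 | B 21-24 | E 24-29 | F 29-32 | G 32-37 | C 37-39 | E 39-44 | G 44-46 | E 46-50 |
Completion: A=19  B=24  C=39  D=21  E=50  F=32  G=46
Waiting = turnaround − burst: A=10, B=15, C=27, D=11, E=24, F=17, G=27
Total waiting = 10 + 15 + 27 + 11 + 24 + 17 + 27 = 131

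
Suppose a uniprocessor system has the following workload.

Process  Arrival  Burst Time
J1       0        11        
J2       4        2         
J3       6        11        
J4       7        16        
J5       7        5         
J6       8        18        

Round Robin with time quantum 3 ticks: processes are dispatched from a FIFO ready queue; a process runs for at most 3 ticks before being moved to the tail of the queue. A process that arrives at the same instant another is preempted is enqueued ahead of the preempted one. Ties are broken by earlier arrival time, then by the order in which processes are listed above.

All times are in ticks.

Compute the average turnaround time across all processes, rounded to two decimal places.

Schedule: | J1 0-6 | J2 6-8 | J3 8-11 | J1 11-14 | J4 14-17 | J5 17-20 | J6 20-23 | J3 23-26 | J1 26-28 | J4 28-31 | J5 31-33 | J6 33-36 | J3 36-39 | J4 39-42 | J6 42-45 | J3 45-47 | J4 47-50 | J6 50-53 | J4 53-56 | J6 56-59 | J4 59-60 | J6 60-63 |
Completion: J1=28  J2=8  J3=47  J4=60  J5=33  J6=63
Turnaround (C−A): J1=28  J2=4  J3=41  J4=53  J5=26  J6=55
Turnaround times: J1=28, J2=4, J3=41, J4=53, J5=26, J6=55
Average turnaround = (28+4+41+53+26+55) / 6 = 207/6 = 34.50

34.50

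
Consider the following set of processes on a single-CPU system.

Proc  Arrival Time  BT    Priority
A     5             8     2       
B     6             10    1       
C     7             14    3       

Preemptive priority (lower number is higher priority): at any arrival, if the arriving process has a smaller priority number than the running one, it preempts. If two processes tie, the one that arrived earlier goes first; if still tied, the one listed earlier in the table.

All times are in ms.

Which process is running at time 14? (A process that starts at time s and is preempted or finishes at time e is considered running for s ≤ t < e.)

B

Timeline: | idle 0-5 | A 5-6 | B 6-16 | A 16-23 | C 23-37 |
Completion: A=23  B=16  C=37
Turnaround (C−A): A=18  B=10  C=30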